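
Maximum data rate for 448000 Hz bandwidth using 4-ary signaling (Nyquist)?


Rate = 2 * B * log2(M) = 2 * 448000 * 2.0 = 1792000.0

1792000.0 bps


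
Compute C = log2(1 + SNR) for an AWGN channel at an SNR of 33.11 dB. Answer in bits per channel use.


SNR_linear = 10^(33.11/10) = 2046.4446; C = log2(1 + SNR_linear) = log2(1 + 2046.4446) = 10.9996

10.9996 bits/channel use


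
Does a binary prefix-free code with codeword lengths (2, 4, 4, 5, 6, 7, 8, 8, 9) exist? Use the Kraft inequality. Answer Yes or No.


Kraft sum = sum(2^(-l_i)) = 0.4395, need <= 1. Result: satisfied (a binary prefix-free code with these lengths exists)

Yes


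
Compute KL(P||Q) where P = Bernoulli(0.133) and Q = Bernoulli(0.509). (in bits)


KL = p*log2(p/q) + (1-p)*log2((1-p)/(1-q)) = 0.133*log2(0.133/0.509) + 0.867*log2(0.867/0.491) = 0.4537

0.4537 bits


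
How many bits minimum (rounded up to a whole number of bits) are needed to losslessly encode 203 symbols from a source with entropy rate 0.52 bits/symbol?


Minimum bits >= n * H = 203 * 0.52 = 105.56, rounded up to a whole number of bits = 106

106 bits


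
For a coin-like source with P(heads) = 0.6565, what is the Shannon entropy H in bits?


H = -p*log2(p) - (1-p)*log2(1-p). -0.6565*log2(0.6565) = 0.398583; -0.3435*log2(0.3435) = 0.529546. H = 0.398583 + 0.529546 = 0.9281

0.9281 bits


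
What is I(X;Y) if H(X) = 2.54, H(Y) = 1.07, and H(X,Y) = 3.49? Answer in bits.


I(X;Y) = H(X) + H(Y) - H(X,Y) = 2.54 + 1.07 - 3.49 = 0.12

0.12 bits


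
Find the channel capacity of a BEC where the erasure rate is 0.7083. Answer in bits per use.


C = 1 - epsilon = 1 - 0.7083 = 0.2917

0.2917 bits


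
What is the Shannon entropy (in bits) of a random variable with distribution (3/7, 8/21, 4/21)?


H = -sum(p_i * log2(p_i)). Terms: -(3/7)*log2(3/7) = 0.523882; -(8/21)*log2(8/21) = 0.530407; -(4/21)*log2(4/21) = 0.455680. H = 0.523882 + 0.530407 + 0.455680 = 1.51

1.51 bits


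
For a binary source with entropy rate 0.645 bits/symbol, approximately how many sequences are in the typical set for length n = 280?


log2|A_typical| = nH = 280 * 0.645 = 180.6, so |A_typical| ~ 2^180.6 = 2.323e+54

2.323e+54


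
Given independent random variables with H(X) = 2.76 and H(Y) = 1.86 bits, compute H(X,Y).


For independent variables, H(X,Y) = H(X) + H(Y) = 2.76 + 1.86 = 4.62

4.62 bits


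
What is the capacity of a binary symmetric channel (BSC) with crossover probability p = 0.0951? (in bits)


H(p) = -p*log2(p) - (1-p)*log2(1-p) = -0.0951*log2(0.0951) - 0.9049*log2(0.9049) = 0.322808 + 0.130459 = 0.4533. C = 1 - H(p) = 1 - 0.4533 = 0.5467

0.5467 bits


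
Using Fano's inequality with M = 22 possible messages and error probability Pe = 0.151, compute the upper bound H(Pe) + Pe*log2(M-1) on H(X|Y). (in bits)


H(Pe) = -Pe*log2(Pe) - (1-Pe)*log2(1-Pe) = -0.151*log2(0.151) - 0.849*log2(0.849) = 0.411834 + 0.200503 = 0.6123. Pe*log2(M-1) = 0.151*log2(21) = 0.663240. Bound = H(Pe) + Pe*log2(M-1) = 0.411834 + 0.200503 + 0.663240 = 1.2756

1.2756 bits


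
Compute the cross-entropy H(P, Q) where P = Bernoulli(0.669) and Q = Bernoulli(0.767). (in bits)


H(P,Q) = -p*log2(q) - (1-p)*log2(1-q). -0.669*log2(0.767) = 0.256027; -0.331*log2(0.233) = 0.695629. H(P,Q) = 0.256027 + 0.695629 = 0.9517

0.9517 bits


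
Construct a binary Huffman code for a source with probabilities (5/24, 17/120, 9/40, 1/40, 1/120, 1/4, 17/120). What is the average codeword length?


Huffman construction (repeatedly merge the two least-probable nodes; each merge adds 1 bit to every symbol beneath it): 1/120 + 1/40 = 1/30; 1/30 + 17/120 = 7/40; 17/120 + 7/40 = 19/60; 5/24 + 9/40 = 13/30; 1/4 + 19/60 = 17/30; 13/30 + 17/30 = 1. Resulting codeword lengths (in the order the probabilities were given): (2, 4, 2, 5, 5, 2, 3). L_avg = sum(p_i * l_i) = 5/24*2 + 17/120*4 + 9/40*2 + 1/40*5 + 1/120*5 + 1/4*2 + 17/120*3 = 101/40 = 2.525

2.525 bits


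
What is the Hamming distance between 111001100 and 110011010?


Count differing positions: . . ^ . ^ . ^ ^ . = 4 differences

4


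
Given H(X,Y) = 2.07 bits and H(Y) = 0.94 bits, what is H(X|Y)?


H(X|Y) = H(X,Y) - H(Y) = 2.07 - 0.94 = 1.13

1.13 bits


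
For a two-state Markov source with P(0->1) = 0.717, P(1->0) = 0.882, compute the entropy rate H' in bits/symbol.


Stationary distribution: pi_0 = p10/(p01+p10) = 0.5516, pi_1 = 0.4484. Entropy rate H' = pi_0*H(p01) + pi_1*H(p10) = 0.5516*0.8595 + 0.4484*0.5236 = 0.7089

0.7089 bits/symbol


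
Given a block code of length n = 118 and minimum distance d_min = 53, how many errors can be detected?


Detection capability = d_min - 1 = 53 - 1 = 52

52 errors


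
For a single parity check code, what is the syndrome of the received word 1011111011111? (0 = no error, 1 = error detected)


Syndrome = XOR of all bits = 1 XOR 0 XOR 1 XOR 1 XOR 1 XOR 1 XOR 1 XOR 0 XOR 1 XOR 1 XOR 1 XOR 1 XOR 1 = 1

1


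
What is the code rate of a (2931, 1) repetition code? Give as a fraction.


Rate = k/n = 1/2931

1/2931


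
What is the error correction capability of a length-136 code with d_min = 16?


Correction capability = floor((d-1)/2) = floor((16-1)/2) = 7

7 errors


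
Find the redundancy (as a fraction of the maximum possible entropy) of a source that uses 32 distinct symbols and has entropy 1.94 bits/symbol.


H_max = log2(K) = log2(32) = 5.0 bits/symbol. Redundancy = 1 - H/H_max = 1 - 1.94/5.0 = 1 - 0.388 = 0.612

0.612


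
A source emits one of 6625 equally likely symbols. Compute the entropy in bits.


H = log2(n) = log2(6625) = 12.6937

12.6937 bits


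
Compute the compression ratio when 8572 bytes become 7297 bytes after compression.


Ratio = original / compressed = 8572 / 7297 = 1.1747

1.1747


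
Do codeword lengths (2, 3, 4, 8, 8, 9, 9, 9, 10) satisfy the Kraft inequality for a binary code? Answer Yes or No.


Kraft sum = sum(2^(-l_i)) = 0.4521, need <= 1. Result: satisfied (a binary prefix-free code with these lengths exists)

Yes


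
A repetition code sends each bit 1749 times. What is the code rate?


Rate = k/n = 1/1749

1/1749


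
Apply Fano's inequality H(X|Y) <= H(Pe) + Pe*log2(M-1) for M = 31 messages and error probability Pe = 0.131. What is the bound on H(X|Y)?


H(Pe) = -Pe*log2(Pe) - (1-Pe)*log2(1-Pe) = -0.131*log2(0.131) - 0.869*log2(0.869) = 0.384139 + 0.176035 = 0.5602. Pe*log2(M-1) = 0.131*log2(30) = 0.642803. Bound = H(Pe) + Pe*log2(M-1) = 0.384139 + 0.176035 + 0.642803 = 1.203

1.203 bits


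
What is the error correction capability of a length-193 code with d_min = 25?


Correction capability = floor((d-1)/2) = floor((25-1)/2) = 12

12 errors


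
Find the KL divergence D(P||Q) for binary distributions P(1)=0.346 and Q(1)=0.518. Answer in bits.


KL = p*log2(p/q) + (1-p)*log2((1-p)/(1-q)) = 0.346*log2(0.346/0.518) + 0.654*log2(0.654/0.482) = 0.0865

0.0865 bits


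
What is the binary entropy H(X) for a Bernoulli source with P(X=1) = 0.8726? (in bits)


H = -p*log2(p) - (1-p)*log2(1-p). -0.8726*log2(0.8726) = 0.171560; -0.1274*log2(0.1274) = 0.378705. H = 0.171560 + 0.378705 = 0.5503

0.5503 bits


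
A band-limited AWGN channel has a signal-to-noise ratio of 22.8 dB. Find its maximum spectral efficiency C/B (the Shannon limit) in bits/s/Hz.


SNR_linear = 10^(22.8/10) = 190.5461; C/B = log2(1 + SNR_linear) = log2(1 + 190.5461) = 7.5815

7.5815 bits/s/Hz


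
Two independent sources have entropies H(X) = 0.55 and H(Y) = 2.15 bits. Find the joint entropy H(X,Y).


For independent variables, H(X,Y) = H(X) + H(Y) = 0.55 + 2.15 = 2.7

2.7 bits


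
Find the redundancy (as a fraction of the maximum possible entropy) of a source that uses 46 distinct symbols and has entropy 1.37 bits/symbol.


H_max = log2(K) = log2(46) = 5.5236 bits/symbol. Redundancy = 1 - H/H_max = 1 - 1.37/5.5236 = 1 - 0.248 = 0.752

0.752


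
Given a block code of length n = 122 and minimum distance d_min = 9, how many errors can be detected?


Detection capability = d_min - 1 = 9 - 1 = 8

8 errors


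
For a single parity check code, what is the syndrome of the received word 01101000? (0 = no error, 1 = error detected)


Syndrome = XOR of all bits = 0 XOR 1 XOR 1 XOR 0 XOR 1 XOR 0 XOR 0 XOR 0 = 1

1


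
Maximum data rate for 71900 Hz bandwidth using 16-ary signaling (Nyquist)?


Rate = 2 * B * log2(M) = 2 * 71900 * 4.0 = 575200.0

575200.0 bps


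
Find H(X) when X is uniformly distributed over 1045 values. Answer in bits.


H = log2(n) = log2(1045) = 10.0293

10.0293 bits


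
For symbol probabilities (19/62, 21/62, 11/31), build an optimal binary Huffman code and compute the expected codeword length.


Huffman construction (repeatedly merge the two least-probable nodes; each merge adds 1 bit to every symbol beneath it): 19/62 + 21/62 = 20/31; 11/31 + 20/31 = 1. Resulting codeword lengths (in the order the probabilities were given): (2, 2, 1). L_avg = sum(p_i * l_i) = 19/62*2 + 21/62*2 + 11/31*1 = 51/31 = 1.6452

1.6452 bits


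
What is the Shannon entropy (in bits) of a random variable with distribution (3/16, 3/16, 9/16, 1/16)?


H = -sum(p_i * log2(p_i)). Terms: -(3/16)*log2(3/16) = 0.452820; -(3/16)*log2(3/16) = 0.452820; -(9/16)*log2(9/16) = 0.466917; -(1/16)*log2(1/16) = 0.250000. H = 0.452820 + 0.452820 + 0.466917 + 0.250000 = 1.6226

1.6226 bits


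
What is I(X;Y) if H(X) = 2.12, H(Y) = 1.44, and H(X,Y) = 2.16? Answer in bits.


I(X;Y) = H(X) + H(Y) - H(X,Y) = 2.12 + 1.44 - 2.16 = 1.4

1.4 bits


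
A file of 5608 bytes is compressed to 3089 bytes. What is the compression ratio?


Ratio = original / compressed = 5608 / 3089 = 1.8155

1.8155


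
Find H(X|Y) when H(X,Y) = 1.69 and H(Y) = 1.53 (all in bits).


H(X|Y) = H(X,Y) - H(Y) = 1.69 - 1.53 = 0.16

0.16 bits


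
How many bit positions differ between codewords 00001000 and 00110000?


Count differing positions: . . ^ ^ ^ . . . = 3 differences

3


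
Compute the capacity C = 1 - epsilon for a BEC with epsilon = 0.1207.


C = 1 - epsilon = 1 - 0.1207 = 0.8793

0.8793 bits


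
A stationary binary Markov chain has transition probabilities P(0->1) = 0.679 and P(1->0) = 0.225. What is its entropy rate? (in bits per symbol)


Stationary distribution: pi_0 = p10/(p01+p10) = 0.2489, pi_1 = 0.7511. Entropy rate H' = pi_0*H(p01) + pi_1*H(p10) = 0.2489*0.9055 + 0.7511*0.7692 = 0.8031

0.8031 bits/symbol


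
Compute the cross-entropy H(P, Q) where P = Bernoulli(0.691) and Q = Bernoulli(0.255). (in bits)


H(P,Q) = -p*log2(q) - (1-p)*log2(1-q). -0.691*log2(0.255) = 1.362259; -0.309*log2(0.745) = 0.131228. H(P,Q) = 1.362259 + 0.131228 = 1.4935

1.4935 bits


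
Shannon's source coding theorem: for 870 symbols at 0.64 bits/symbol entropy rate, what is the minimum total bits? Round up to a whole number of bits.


Minimum bits >= n * H = 870 * 0.64 = 556.8, rounded up to a whole number of bits = 557

557 bits


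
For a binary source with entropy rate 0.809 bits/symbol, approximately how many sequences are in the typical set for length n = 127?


log2|A_typical| = nH = 127 * 0.809 = 102.743, so |A_typical| ~ 2^102.743 = 8.486e+30

8.486e+30


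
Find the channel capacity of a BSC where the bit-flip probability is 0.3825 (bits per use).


H(p) = -p*log2(p) - (1-p)*log2(1-p) = -0.3825*log2(0.3825) - 0.6175*log2(0.6175) = 0.530324 + 0.429464 = 0.9598. C = 1 - H(p) = 1 - 0.9598 = 0.0402

0.0402 bits


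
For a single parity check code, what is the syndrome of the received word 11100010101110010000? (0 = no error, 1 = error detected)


Syndrome = XOR of all bits = 1 XOR 1 XOR 1 XOR 0 XOR 0 XOR 0 XOR 1 XOR 0 XOR 1 XOR 0 XOR 1 XOR 1 XOR 1 XOR 0 XOR 0 XOR 1 XOR 0 XOR 0 XOR 0 XOR 0 = 1

1


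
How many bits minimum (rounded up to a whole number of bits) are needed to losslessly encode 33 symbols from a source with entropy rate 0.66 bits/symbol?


Minimum bits >= n * H = 33 * 0.66 = 21.78, rounded up to a whole number of bits = 22

22 bits


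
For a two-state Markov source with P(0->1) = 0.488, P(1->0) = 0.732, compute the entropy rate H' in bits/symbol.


Stationary distribution: pi_0 = p10/(p01+p10) = 0.6, pi_1 = 0.4. Entropy rate H' = pi_0*H(p01) + pi_1*H(p10) = 0.6*0.9996 + 0.4*0.8386 = 0.9352

0.9352 bits/symbol


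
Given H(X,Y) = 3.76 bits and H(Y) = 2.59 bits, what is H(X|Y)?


H(X|Y) = H(X,Y) - H(Y) = 3.76 - 2.59 = 1.17

1.17 bits


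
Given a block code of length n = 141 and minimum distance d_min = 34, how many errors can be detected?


Detection capability = d_min - 1 = 34 - 1 = 33

33 errors


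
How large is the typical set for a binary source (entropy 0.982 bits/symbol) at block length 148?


log2|A_typical| = nH = 148 * 0.982 = 145.336, so |A_typical| ~ 2^145.336 = 5.630e+43

5.630e+43


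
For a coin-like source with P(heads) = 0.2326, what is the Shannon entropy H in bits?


H = -p*log2(p) - (1-p)*log2(1-p). -0.2326*log2(0.2326) = 0.489408; -0.7674*log2(0.7674) = 0.293108. H = 0.489408 + 0.293108 = 0.7825

0.7825 bits


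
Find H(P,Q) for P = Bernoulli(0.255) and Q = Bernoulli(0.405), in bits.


H(P,Q) = -p*log2(q) - (1-p)*log2(1-q). -0.255*log2(0.405) = 0.332522; -0.745*log2(0.595) = 0.558034. H(P,Q) = 0.332522 + 0.558034 = 0.8906

0.8906 bits


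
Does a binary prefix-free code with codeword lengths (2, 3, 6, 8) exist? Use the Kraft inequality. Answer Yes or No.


Kraft sum = sum(2^(-l_i)) = 0.3945, need <= 1. Result: satisfied (a binary prefix-free code with these lengths exists)

Yes


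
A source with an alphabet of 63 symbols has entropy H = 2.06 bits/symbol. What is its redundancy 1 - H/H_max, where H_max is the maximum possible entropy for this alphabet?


H_max = log2(K) = log2(63) = 5.9773 bits/symbol. Redundancy = 1 - H/H_max = 1 - 2.06/5.9773 = 1 - 0.3446 = 0.6554

0.6554


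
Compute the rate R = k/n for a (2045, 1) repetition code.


Rate = k/n = 1/2045

1/2045


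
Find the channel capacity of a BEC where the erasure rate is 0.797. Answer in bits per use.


C = 1 - epsilon = 1 - 0.797 = 0.203

0.203 bits


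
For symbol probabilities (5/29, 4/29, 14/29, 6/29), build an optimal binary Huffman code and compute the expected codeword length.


Huffman construction (repeatedly merge the two least-probable nodes; each merge adds 1 bit to every symbol beneath it): 4/29 + 5/29 = 9/29; 6/29 + 9/29 = 15/29; 14/29 + 15/29 = 1. Resulting codeword lengths (in the order the probabilities were given): (3, 3, 1, 2). L_avg = sum(p_i * l_i) = 5/29*3 + 4/29*3 + 14/29*1 + 6/29*2 = 53/29 = 1.8276

1.8276 bits


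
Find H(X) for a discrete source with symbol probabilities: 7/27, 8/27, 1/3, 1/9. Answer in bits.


H = -sum(p_i * log2(p_i)). Terms: -(7/27)*log2(7/27) = 0.504916; -(8/27)*log2(8/27) = 0.519967; -(1/3)*log2(1/3) = 0.528321; -(1/9)*log2(1/9) = 0.352214. H = 0.504916 + 0.519967 + 0.528321 + 0.352214 = 1.9054

1.9054 bits


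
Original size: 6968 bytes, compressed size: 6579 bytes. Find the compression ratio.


Ratio = original / compressed = 6968 / 6579 = 1.0591

1.0591


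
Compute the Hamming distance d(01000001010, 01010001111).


Count differing positions: . . . ^ . . . . ^ . ^ = 3 differences

3


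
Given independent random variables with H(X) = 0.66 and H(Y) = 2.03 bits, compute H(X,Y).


For independent variables, H(X,Y) = H(X) + H(Y) = 0.66 + 2.03 = 2.69

2.69 bits


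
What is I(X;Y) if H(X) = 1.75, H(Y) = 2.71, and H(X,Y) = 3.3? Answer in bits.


I(X;Y) = H(X) + H(Y) - H(X,Y) = 1.75 + 2.71 - 3.3 = 1.16

1.16 bits


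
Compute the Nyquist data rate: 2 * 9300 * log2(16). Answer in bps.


Rate = 2 * B * log2(M) = 2 * 9300 * 4.0 = 74400.0

74400.0 bps


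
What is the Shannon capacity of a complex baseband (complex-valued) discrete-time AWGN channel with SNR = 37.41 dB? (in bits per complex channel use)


SNR_linear = 10^(37.41/10) = 5508.077; C = log2(1 + SNR_linear) = log2(1 + 5508.077) = 12.4276

12.4276 bits/channel use


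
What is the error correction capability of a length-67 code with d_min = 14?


Correction capability = floor((d-1)/2) = floor((14-1)/2) = 6

6 errors


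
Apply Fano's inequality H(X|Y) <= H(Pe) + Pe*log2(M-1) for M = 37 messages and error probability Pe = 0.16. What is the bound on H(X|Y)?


H(Pe) = -Pe*log2(Pe) - (1-Pe)*log2(1-Pe) = -0.16*log2(0.16) - 0.84*log2(0.84) = 0.423017 + 0.211293 = 0.6343. Pe*log2(M-1) = 0.16*log2(36) = 0.827188. Bound = H(Pe) + Pe*log2(M-1) = 0.423017 + 0.211293 + 0.827188 = 1.4615

1.4615 bits


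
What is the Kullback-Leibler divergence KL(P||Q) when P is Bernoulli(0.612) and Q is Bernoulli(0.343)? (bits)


KL = p*log2(p/q) + (1-p)*log2((1-p)/(1-q)) = 0.612*log2(0.612/0.343) + 0.388*log2(0.388/0.657) = 0.2164

0.2164 bits


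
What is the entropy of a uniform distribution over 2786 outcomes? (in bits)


H = log2(n) = log2(2786) = 11.444

11.444 bits


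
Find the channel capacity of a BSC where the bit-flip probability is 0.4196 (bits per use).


H(p) = -p*log2(p) - (1-p)*log2(1-p) = -0.4196*log2(0.4196) - 0.5804*log2(0.5804) = 0.525722 + 0.455545 = 0.9813. C = 1 - H(p) = 1 - 0.9813 = 0.0187

0.0187 bits


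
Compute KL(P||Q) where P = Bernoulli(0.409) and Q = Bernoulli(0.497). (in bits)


KL = p*log2(p/q) + (1-p)*log2((1-p)/(1-q)) = 0.409*log2(0.409/0.497) + 0.591*log2(0.591/0.503) = 0.0225

0.0225 bits


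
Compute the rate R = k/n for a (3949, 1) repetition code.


Rate = k/n = 1/3949

1/3949


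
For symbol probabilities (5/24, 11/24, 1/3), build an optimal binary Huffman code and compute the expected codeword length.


Huffman construction (repeatedly merge the two least-probable nodes; each merge adds 1 bit to every symbol beneath it): 5/24 + 1/3 = 13/24; 11/24 + 13/24 = 1. Resulting codeword lengths (in the order the probabilities were given): (2, 1, 2). L_avg = sum(p_i * l_i) = 5/24*2 + 11/24*1 + 1/3*2 = 37/24 = 1.5417

1.5417 bits


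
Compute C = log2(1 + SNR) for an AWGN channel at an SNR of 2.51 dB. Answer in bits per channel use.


SNR_linear = 10^(2.51/10) = 1.7824; C = log2(1 + SNR_linear) = log2(1 + 1.7824) = 1.4763

1.4763 bits/channel use


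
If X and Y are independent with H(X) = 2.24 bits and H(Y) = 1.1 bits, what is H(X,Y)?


For independent variables, H(X,Y) = H(X) + H(Y) = 2.24 + 1.1 = 3.34

3.34 bits


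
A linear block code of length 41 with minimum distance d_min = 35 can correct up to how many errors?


Correction capability = floor((d-1)/2) = floor((35-1)/2) = 17

17 errors


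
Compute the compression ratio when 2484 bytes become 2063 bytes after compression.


Ratio = original / compressed = 2484 / 2063 = 1.2041

1.2041


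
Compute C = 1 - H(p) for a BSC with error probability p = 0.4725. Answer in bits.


H(p) = -p*log2(p) - (1-p)*log2(1-p) = -0.4725*log2(0.4725) - 0.5275*log2(0.5275) = 0.511063 + 0.486754 = 0.9978. C = 1 - H(p) = 1 - 0.9978 = 0.0022

0.0022 bits


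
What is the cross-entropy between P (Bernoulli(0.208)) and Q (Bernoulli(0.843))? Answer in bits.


H(P,Q) = -p*log2(q) - (1-p)*log2(1-q). -0.208*log2(0.843) = 0.051250; -0.792*log2(0.157) = 2.115562. H(P,Q) = 0.051250 + 2.115562 = 2.1668

2.1668 bits


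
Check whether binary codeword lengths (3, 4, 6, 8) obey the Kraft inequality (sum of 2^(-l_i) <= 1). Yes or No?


Kraft sum = sum(2^(-l_i)) = 0.207, need <= 1. Result: satisfied (a binary prefix-free code with these lengths exists)

Yes


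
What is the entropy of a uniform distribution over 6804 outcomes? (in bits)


H = log2(n) = log2(6804) = 12.7322

12.7322 bits


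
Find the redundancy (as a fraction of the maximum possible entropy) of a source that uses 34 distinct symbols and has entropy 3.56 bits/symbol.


H_max = log2(K) = log2(34) = 5.0875 bits/symbol. Redundancy = 1 - H/H_max = 1 - 3.56/5.0875 = 1 - 0.6998 = 0.3002

0.3002


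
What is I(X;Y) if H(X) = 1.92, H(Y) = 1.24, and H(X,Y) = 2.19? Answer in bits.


I(X;Y) = H(X) + H(Y) - H(X,Y) = 1.92 + 1.24 - 2.19 = 0.97

0.97 bits


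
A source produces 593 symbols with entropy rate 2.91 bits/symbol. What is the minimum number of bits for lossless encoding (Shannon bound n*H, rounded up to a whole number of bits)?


Minimum bits >= n * H = 593 * 2.91 = 1725.63, rounded up to a whole number of bits = 1726

1726 bits


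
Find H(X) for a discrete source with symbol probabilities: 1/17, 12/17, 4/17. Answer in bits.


H = -sum(p_i * log2(p_i)). Terms: -(1/17)*log2(1/17) = 0.240439; -(12/17)*log2(12/17) = 0.354706; -(4/17)*log2(4/17) = 0.491168. H = 0.240439 + 0.354706 + 0.491168 = 1.0863

1.0863 bits


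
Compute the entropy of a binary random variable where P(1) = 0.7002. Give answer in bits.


H = -p*log2(p) - (1-p)*log2(1-p). -0.7002*log2(0.7002) = 0.360016; -0.2998*log2(0.2998) = 0.521031. H = 0.360016 + 0.521031 = 0.881

0.881 bits


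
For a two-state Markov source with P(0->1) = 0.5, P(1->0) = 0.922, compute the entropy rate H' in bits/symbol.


Stationary distribution: pi_0 = p10/(p01+p10) = 0.6484, pi_1 = 0.3516. Entropy rate H' = pi_0*H(p01) + pi_1*H(p10) = 0.6484*1.0 + 0.3516*0.3951 = 0.7873

0.7873 bits/symbol


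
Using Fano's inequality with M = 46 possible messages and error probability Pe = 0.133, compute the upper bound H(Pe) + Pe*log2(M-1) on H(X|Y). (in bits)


H(Pe) = -Pe*log2(Pe) - (1-Pe)*log2(1-Pe) = -0.133*log2(0.133) - 0.867*log2(0.867) = 0.387097 + 0.178512 = 0.5656. Pe*log2(M-1) = 0.133*log2(45) = 0.730416. Bound = H(Pe) + Pe*log2(M-1) = 0.387097 + 0.178512 + 0.730416 = 1.296

1.296 bits


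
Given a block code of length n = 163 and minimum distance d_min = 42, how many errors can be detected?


Detection capability = d_min - 1 = 42 - 1 = 41

41 errors


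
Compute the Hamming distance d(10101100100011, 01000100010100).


Count differing positions: ^ ^ ^ . ^ . . . ^ ^ . ^ ^ ^ = 9 differences

9


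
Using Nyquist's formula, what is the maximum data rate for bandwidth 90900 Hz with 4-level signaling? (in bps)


Rate = 2 * B * log2(M) = 2 * 90900 * 2.0 = 363600.0

363600.0 bps


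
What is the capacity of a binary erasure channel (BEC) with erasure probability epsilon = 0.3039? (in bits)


C = 1 - epsilon = 1 - 0.3039 = 0.6961

0.6961 bits


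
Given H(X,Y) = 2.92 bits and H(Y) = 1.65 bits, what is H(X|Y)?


H(X|Y) = H(X,Y) - H(Y) = 2.92 - 1.65 = 1.27

1.27 bits


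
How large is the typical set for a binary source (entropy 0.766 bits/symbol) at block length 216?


log2|A_typical| = nH = 216 * 0.766 = 165.456, so |A_typical| ~ 2^165.456 = 6.415e+49

6.415e+49


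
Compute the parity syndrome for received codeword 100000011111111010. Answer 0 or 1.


Syndrome = XOR of all bits = 1 XOR 0 XOR 0 XOR 0 XOR 0 XOR 0 XOR 0 XOR 1 XOR 1 XOR 1 XOR 1 XOR 1 XOR 1 XOR 1 XOR 1 XOR 0 XOR 1 XOR 0 = 0

0


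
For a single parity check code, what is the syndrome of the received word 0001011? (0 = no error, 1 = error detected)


Syndrome = XOR of all bits = 0 XOR 0 XOR 0 XOR 1 XOR 0 XOR 1 XOR 1 = 1

1


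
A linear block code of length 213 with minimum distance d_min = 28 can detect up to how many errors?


Detection capability = d_min - 1 = 28 - 1 = 27

27 errors


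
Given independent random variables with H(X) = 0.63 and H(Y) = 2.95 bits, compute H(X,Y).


For independent variables, H(X,Y) = H(X) + H(Y) = 0.63 + 2.95 = 3.58

3.58 bits


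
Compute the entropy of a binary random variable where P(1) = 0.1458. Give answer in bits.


H = -p*log2(p) - (1-p)*log2(1-p). -0.1458*log2(0.1458) = 0.405023; -0.8542*log2(0.8542) = 0.194206. H = 0.405023 + 0.194206 = 0.5992

0.5992 bits


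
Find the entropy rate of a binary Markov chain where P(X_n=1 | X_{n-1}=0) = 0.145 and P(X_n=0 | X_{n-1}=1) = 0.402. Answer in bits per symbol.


Stationary distribution: pi_0 = p10/(p01+p10) = 0.7349, pi_1 = 0.2651. Entropy rate H' = pi_0*H(p01) + pi_1*H(p10) = 0.7349*0.5972 + 0.2651*0.9721 = 0.6966

0.6966 bits/symbol


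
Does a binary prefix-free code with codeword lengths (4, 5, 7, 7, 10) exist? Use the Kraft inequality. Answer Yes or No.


Kraft sum = sum(2^(-l_i)) = 0.1104, need <= 1. Result: satisfied (a binary prefix-free code with these lengths exists)

Yes


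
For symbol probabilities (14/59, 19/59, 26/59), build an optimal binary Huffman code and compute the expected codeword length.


Huffman construction (repeatedly merge the two least-probable nodes; each merge adds 1 bit to every symbol beneath it): 14/59 + 19/59 = 33/59; 26/59 + 33/59 = 1. Resulting codeword lengths (in the order the probabilities were given): (2, 2, 1). L_avg = sum(p_i * l_i) = 14/59*2 + 19/59*2 + 26/59*1 = 92/59 = 1.5593

1.5593 bits


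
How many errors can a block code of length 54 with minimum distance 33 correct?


Correction capability = floor((d-1)/2) = floor((33-1)/2) = 16

16 errors


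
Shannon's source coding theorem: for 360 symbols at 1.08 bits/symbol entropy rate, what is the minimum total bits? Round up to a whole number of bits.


Minimum bits >= n * H = 360 * 1.08 = 388.8, rounded up to a whole number of bits = 389

389 bits


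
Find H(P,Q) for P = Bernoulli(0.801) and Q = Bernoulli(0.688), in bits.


H(P,Q) = -p*log2(q) - (1-p)*log2(1-q). -0.801*log2(0.688) = 0.432155; -0.199*log2(0.312) = 0.334396. H(P,Q) = 0.432155 + 0.334396 = 0.7666

0.7666 bits


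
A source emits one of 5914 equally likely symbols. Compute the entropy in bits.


H = log2(n) = log2(5914) = 12.5299

12.5299 bits


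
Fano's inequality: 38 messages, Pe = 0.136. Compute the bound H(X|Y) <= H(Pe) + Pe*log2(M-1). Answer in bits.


H(Pe) = -Pe*log2(Pe) - (1-Pe)*log2(1-Pe) = -0.136*log2(0.136) - 0.864*log2(0.864) = 0.391452 + 0.182215 = 0.5737. Pe*log2(M-1) = 0.136*log2(37) = 0.708486. Bound = H(Pe) + Pe*log2(M-1) = 0.391452 + 0.182215 + 0.708486 = 1.2822

1.2822 bits


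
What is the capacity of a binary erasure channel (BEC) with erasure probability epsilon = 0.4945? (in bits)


C = 1 - epsilon = 1 - 0.4945 = 0.5055

0.5055 bits


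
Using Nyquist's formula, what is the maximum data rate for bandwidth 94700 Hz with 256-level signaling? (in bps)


Rate = 2 * B * log2(M) = 2 * 94700 * 8.0 = 1515200.0

1515200.0 bps


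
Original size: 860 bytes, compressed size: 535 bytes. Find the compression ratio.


Ratio = original / compressed = 860 / 535 = 1.6075

1.6075


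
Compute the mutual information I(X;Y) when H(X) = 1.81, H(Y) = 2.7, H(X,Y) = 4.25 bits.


I(X;Y) = H(X) + H(Y) - H(X,Y) = 1.81 + 2.7 - 4.25 = 0.26

0.26 bits


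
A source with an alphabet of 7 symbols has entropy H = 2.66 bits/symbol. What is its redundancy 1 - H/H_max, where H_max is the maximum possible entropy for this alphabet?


H_max = log2(K) = log2(7) = 2.8074 bits/symbol. Redundancy = 1 - H/H_max = 1 - 2.66/2.8074 = 1 - 0.9475 = 0.0525

0.0525


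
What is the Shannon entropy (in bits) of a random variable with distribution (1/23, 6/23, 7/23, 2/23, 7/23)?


H = -sum(p_i * log2(p_i)). Terms: -(1/23)*log2(1/23) = 0.196677; -(6/23)*log2(6/23) = 0.505722; -(7/23)*log2(7/23) = 0.522324; -(2/23)*log2(2/23) = 0.306397; -(7/23)*log2(7/23) = 0.522324. H = 0.196677 + 0.505722 + 0.522324 + 0.306397 + 0.522324 = 2.0534

2.0534 bits


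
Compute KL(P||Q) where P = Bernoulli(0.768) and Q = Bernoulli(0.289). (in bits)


KL = p*log2(p/q) + (1-p)*log2((1-p)/(1-q)) = 0.768*log2(0.768/0.289) + 0.232*log2(0.232/0.711) = 0.7081

0.7081 bits


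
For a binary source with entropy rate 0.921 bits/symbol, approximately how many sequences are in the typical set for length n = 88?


log2|A_typical| = nH = 88 * 0.921 = 81.048, so |A_typical| ~ 2^81.048 = 2.500e+24

2.500e+24


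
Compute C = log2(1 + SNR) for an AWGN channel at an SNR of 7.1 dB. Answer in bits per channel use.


SNR_linear = 10^(7.1/10) = 5.1286; C = log2(1 + SNR_linear) = log2(1 + 5.1286) = 2.6156

2.6156 bits/channel use


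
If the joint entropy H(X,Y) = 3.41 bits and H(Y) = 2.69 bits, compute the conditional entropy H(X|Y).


H(X|Y) = H(X,Y) - H(Y) = 3.41 - 2.69 = 0.72

0.72 bits


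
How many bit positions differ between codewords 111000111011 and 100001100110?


Count differing positions: . ^ ^ . . ^ . ^ ^ ^ . ^ = 7 differences

7


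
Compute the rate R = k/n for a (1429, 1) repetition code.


Rate = k/n = 1/1429

1/1429


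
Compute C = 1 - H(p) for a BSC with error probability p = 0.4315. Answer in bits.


H(p) = -p*log2(p) - (1-p)*log2(1-p) = -0.4315*log2(0.4315) - 0.5685*log2(0.5685) = 0.523223 + 0.463195 = 0.9864. C = 1 - H(p) = 1 - 0.9864 = 0.0136

0.0136 bits


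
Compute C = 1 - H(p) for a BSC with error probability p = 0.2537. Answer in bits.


H(p) = -p*log2(p) - (1-p)*log2(1-p) = -0.2537*log2(0.2537) - 0.7463*log2(0.7463) = 0.502023 + 0.315067 = 0.8171. C = 1 - H(p) = 1 - 0.8171 = 0.1829

0.1829 bits


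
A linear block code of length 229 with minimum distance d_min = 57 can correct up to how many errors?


Correction capability = floor((d-1)/2) = floor((57-1)/2) = 28

28 errors


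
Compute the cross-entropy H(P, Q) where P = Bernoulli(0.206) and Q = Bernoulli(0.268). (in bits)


H(P,Q) = -p*log2(q) - (1-p)*log2(1-q). -0.206*log2(0.268) = 0.391337; -0.794*log2(0.732) = 0.357367. H(P,Q) = 0.391337 + 0.357367 = 0.7487

0.7487 bits


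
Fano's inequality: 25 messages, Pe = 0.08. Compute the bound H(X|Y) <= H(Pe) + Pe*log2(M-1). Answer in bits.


H(Pe) = -Pe*log2(Pe) - (1-Pe)*log2(1-Pe) = -0.08*log2(0.08) - 0.92*log2(0.92) = 0.291508 + 0.110671 = 0.4022. Pe*log2(M-1) = 0.08*log2(24) = 0.366797. Bound = H(Pe) + Pe*log2(M-1) = 0.291508 + 0.110671 + 0.366797 = 0.769

0.769 bits


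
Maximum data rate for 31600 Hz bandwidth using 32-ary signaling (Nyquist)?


Rate = 2 * B * log2(M) = 2 * 31600 * 5.0 = 316000.0

316000.0 bps


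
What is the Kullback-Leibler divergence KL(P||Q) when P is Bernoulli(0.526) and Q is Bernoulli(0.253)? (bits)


KL = p*log2(p/q) + (1-p)*log2((1-p)/(1-q)) = 0.526*log2(0.526/0.253) + 0.474*log2(0.474/0.747) = 0.2444

0.2444 bits


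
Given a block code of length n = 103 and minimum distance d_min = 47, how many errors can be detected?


Detection capability = d_min - 1 = 47 - 1 = 46

46 errors


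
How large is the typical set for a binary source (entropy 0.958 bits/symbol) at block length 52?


log2|A_typical| = nH = 52 * 0.958 = 49.816, so |A_typical| ~ 2^49.816 = 9.911e+14

9.911e+14


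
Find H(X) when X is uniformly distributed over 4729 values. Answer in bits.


H = log2(n) = log2(4729) = 12.2073

12.2073 bits


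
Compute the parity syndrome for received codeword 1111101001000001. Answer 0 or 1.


Syndrome = XOR of all bits = 1 XOR 1 XOR 1 XOR 1 XOR 1 XOR 0 XOR 1 XOR 0 XOR 0 XOR 1 XOR 0 XOR 0 XOR 0 XOR 0 XOR 0 XOR 1 = 0

0


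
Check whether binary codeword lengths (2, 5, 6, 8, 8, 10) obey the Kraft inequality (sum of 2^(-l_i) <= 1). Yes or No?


Kraft sum = sum(2^(-l_i)) = 0.3057, need <= 1. Result: satisfied (a binary prefix-free code with these lengths exists)

Yes


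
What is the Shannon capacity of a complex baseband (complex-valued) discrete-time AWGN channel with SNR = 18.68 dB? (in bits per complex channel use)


SNR_linear = 10^(18.68/10) = 73.7904; C = log2(1 + SNR_linear) = log2(1 + 73.7904) = 6.2248

6.2248 bits/channel use


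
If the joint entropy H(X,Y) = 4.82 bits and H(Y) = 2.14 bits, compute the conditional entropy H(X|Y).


H(X|Y) = H(X,Y) - H(Y) = 4.82 - 2.14 = 2.68

2.68 bits


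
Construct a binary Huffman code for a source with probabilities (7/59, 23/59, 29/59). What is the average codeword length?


Huffman construction (repeatedly merge the two least-probable nodes; each merge adds 1 bit to every symbol beneath it): 7/59 + 23/59 = 30/59; 29/59 + 30/59 = 1. Resulting codeword lengths (in the order the probabilities were given): (2, 2, 1). L_avg = sum(p_i * l_i) = 7/59*2 + 23/59*2 + 29/59*1 = 89/59 = 1.5085

1.5085 bits


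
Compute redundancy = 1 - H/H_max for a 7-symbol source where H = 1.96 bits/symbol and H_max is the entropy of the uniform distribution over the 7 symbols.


H_max = log2(K) = log2(7) = 2.8074 bits/symbol. Redundancy = 1 - H/H_max = 1 - 1.96/2.8074 = 1 - 0.6982 = 0.3018

0.3018


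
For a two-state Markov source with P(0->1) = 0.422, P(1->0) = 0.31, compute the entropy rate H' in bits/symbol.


Stationary distribution: pi_0 = p10/(p01+p10) = 0.4235, pi_1 = 0.5765. Entropy rate H' = pi_0*H(p01) + pi_1*H(p10) = 0.4235*0.9824 + 0.5765*0.8932 = 0.9309

0.9309 bits/symbol


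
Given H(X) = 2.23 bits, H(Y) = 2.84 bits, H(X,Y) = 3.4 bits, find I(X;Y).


I(X;Y) = H(X) + H(Y) - H(X,Y) = 2.23 + 2.84 - 3.4 = 1.67

1.67 bits


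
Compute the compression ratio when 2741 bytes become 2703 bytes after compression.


Ratio = original / compressed = 2741 / 2703 = 1.0141

1.0141


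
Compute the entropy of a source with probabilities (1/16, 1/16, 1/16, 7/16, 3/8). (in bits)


H = -sum(p_i * log2(p_i)). Terms: -(1/16)*log2(1/16) = 0.250000; -(1/16)*log2(1/16) = 0.250000; -(1/16)*log2(1/16) = 0.250000; -(7/16)*log2(7/16) = 0.521782; -(3/8)*log2(3/8) = 0.530639. H = 0.250000 + 0.250000 + 0.250000 + 0.521782 + 0.530639 = 1.8024

1.8024 bits


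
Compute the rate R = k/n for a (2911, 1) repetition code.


Rate = k/n = 1/2911

1/2911


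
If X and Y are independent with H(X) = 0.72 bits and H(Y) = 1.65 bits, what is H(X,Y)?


For independent variables, H(X,Y) = H(X) + H(Y) = 0.72 + 1.65 = 2.37

2.37 bits


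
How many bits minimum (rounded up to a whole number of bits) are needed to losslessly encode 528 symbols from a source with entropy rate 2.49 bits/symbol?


Minimum bits >= n * H = 528 * 2.49 = 1314.72, rounded up to a whole number of bits = 1315

1315 bits


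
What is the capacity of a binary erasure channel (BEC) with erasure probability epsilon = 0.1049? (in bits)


C = 1 - epsilon = 1 - 0.1049 = 0.8951

0.8951 bits


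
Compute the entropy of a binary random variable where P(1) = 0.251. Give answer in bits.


H = -p*log2(p) - (1-p)*log2(1-p). -0.251*log2(0.251) = 0.500554; -0.749*log2(0.749) = 0.312305. H = 0.500554 + 0.312305 = 0.8129

0.8129 bits


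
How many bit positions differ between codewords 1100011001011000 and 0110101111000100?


Count differing positions: ^ . ^ . ^ ^ . ^ ^ . . ^ ^ ^ . . = 9 differences

9


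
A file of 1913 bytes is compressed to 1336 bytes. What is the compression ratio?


Ratio = original / compressed = 1913 / 1336 = 1.4319

1.4319


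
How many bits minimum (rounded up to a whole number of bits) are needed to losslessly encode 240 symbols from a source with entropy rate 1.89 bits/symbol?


Minimum bits >= n * H = 240 * 1.89 = 453.6, rounded up to a whole number of bits = 454

454 bits


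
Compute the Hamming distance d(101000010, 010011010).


Count differing positions: ^ ^ ^ . ^ ^ . . . = 5 differences

5


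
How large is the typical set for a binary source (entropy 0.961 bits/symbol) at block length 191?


log2|A_typical| = nH = 191 * 0.961 = 183.551, so |A_typical| ~ 2^183.551 = 1.796e+55

1.796e+55


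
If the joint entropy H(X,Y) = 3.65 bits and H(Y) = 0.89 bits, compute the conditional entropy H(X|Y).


H(X|Y) = H(X,Y) - H(Y) = 3.65 - 0.89 = 2.76

2.76 bits


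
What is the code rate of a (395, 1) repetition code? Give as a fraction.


Rate = k/n = 1/395

1/395


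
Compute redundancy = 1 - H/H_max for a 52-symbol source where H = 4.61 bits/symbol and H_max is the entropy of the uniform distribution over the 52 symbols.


H_max = log2(K) = log2(52) = 5.7004 bits/symbol. Redundancy = 1 - H/H_max = 1 - 4.61/5.7004 = 1 - 0.8087 = 0.1913

0.1913


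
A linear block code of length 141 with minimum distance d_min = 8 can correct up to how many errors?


Correction capability = floor((d-1)/2) = floor((8-1)/2) = 3

3 errors


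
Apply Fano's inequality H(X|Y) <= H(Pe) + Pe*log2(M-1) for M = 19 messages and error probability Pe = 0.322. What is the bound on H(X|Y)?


H(Pe) = -Pe*log2(Pe) - (1-Pe)*log2(1-Pe) = -0.322*log2(0.322) - 0.678*log2(0.678) = 0.526427 + 0.380116 = 0.9065. Pe*log2(M-1) = 0.322*log2(18) = 1.342716. Bound = H(Pe) + Pe*log2(M-1) = 0.526427 + 0.380116 + 1.342716 = 2.2493

2.2493 bits


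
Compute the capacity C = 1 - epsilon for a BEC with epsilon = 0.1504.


C = 1 - epsilon = 1 - 0.1504 = 0.8496

0.8496 bits


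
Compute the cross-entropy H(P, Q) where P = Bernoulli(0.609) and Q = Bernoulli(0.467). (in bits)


H(P,Q) = -p*log2(q) - (1-p)*log2(1-q). -0.609*log2(0.467) = 0.668990; -0.391*log2(0.533) = 0.354947. H(P,Q) = 0.668990 + 0.354947 = 1.0239

1.0239 bits


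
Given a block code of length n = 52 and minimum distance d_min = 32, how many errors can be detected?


Detection capability = d_min - 1 = 32 - 1 = 31

31 errors


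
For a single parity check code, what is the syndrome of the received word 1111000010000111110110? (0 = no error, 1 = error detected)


Syndrome = XOR of all bits = 1 XOR 1 XOR 1 XOR 1 XOR 0 XOR 0 XOR 0 XOR 0 XOR 1 XOR 0 XOR 0 XOR 0 XOR 0 XOR 1 XOR 1 XOR 1 XOR 1 XOR 1 XOR 0 XOR 1 XOR 1 XOR 0 = 0

0


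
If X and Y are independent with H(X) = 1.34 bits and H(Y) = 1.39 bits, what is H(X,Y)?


For independent variables, H(X,Y) = H(X) + H(Y) = 1.34 + 1.39 = 2.73

2.73 bits


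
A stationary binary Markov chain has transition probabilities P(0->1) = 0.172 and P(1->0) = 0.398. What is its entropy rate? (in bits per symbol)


Stationary distribution: pi_0 = p10/(p01+p10) = 0.6982, pi_1 = 0.3018. Entropy rate H' = pi_0*H(p01) + pi_1*H(p10) = 0.6982*0.6623 + 0.3018*0.9698 = 0.7551

0.7551 bits/symbol


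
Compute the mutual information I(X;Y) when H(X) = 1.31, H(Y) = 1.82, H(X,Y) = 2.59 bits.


I(X;Y) = H(X) + H(Y) - H(X,Y) = 1.31 + 1.82 - 2.59 = 0.54

0.54 bits


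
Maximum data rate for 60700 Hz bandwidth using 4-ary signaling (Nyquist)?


Rate = 2 * B * log2(M) = 2 * 60700 * 2.0 = 242800.0

242800.0 bps


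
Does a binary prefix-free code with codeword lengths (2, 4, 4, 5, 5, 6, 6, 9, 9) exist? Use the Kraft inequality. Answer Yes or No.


Kraft sum = sum(2^(-l_i)) = 0.4727, need <= 1. Result: satisfied (a binary prefix-free code with these lengths exists)

Yes


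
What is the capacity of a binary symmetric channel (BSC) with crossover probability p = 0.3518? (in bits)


H(p) = -p*log2(p) - (1-p)*log2(1-p) = -0.3518*log2(0.3518) - 0.6482*log2(0.6482) = 0.530223 + 0.405442 = 0.9357. C = 1 - H(p) = 1 - 0.9357 = 0.0643

0.0643 bits


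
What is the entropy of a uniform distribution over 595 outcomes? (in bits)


H = log2(n) = log2(595) = 9.2167

9.2167 bits


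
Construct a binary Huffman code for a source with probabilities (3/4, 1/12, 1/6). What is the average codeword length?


Huffman construction (repeatedly merge the two least-probable nodes; each merge adds 1 bit to every symbol beneath it): 1/12 + 1/6 = 1/4; 1/4 + 3/4 = 1. Resulting codeword lengths (in the order the probabilities were given): (1, 2, 2). L_avg = sum(p_i * l_i) = 3/4*1 + 1/12*2 + 1/6*2 = 5/4 = 1.25

1.25 bits


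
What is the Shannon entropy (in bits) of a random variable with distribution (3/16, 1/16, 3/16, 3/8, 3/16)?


H = -sum(p_i * log2(p_i)). Terms: -(3/16)*log2(3/16) = 0.452820; -(1/16)*log2(1/16) = 0.250000; -(3/16)*log2(3/16) = 0.452820; -(3/8)*log2(3/8) = 0.530639; -(3/16)*log2(3/16) = 0.452820. H = 0.452820 + 0.250000 + 0.452820 + 0.530639 + 0.452820 = 2.1391

2.1391 bits


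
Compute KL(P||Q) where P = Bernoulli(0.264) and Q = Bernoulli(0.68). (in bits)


KL = p*log2(p/q) + (1-p)*log2((1-p)/(1-q)) = 0.264*log2(0.264/0.68) + 0.736*log2(0.736/0.32) = 0.524

0.524 bits
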